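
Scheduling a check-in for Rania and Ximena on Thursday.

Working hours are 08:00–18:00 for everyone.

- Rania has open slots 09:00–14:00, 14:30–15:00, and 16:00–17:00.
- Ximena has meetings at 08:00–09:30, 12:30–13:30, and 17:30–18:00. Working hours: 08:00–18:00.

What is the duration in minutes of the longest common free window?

180 minutes

Ximena free within 08:00–18:00: 09:30–12:30, 13:30–17:30.
Rania ∩ Ximena: 09:30–12:30, 13:30–14:00, 14:30–15:00, 16:00–17:00.
Common window lengths: 180, 30, 30, 60 min; longest is 180.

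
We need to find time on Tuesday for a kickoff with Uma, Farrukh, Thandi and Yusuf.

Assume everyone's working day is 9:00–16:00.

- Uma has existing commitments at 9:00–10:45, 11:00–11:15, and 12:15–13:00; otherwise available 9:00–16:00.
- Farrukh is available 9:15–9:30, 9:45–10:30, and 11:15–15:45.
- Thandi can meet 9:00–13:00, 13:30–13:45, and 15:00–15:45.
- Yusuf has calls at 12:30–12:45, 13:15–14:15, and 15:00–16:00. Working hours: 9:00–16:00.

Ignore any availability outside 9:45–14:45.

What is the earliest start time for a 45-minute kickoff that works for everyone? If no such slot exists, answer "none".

Uma free within 09:00–16:00: 10:45–11:00, 11:15–12:15, 13:00–16:00.
Yusuf free within 09:00–16:00: 09:00–12:30, 12:45–13:15, 14:15–15:00.
Uma ∩ Farrukh: 11:15–12:15, 13:00–15:45.
Uma ∩ Farrukh ∩ Thandi: 11:15–12:15, 13:30–13:45, 15:00–15:45.
Uma ∩ Farrukh ∩ Thandi ∩ Yusuf: 11:15–12:15.
Restricted to 09:45–14:45: 11:15–12:15.
Windows ≥ 45 min: 11:15–12:15.
Earliest such window starts at 11:15.

11:15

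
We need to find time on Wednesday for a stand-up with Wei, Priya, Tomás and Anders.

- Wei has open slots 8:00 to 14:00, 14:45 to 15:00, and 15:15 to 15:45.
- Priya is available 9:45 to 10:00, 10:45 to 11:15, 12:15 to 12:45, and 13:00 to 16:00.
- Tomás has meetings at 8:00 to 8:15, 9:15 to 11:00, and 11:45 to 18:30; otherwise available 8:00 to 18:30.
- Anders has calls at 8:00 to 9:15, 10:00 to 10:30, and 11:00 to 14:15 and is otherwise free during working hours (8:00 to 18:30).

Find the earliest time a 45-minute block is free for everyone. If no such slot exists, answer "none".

Tomás free within 08:00–18:30: 08:15–09:15, 11:00–11:45.
Anders free within 08:00–18:30: 09:15–10:00, 10:30–11:00, 14:15–18:30.
Wei ∩ Priya: 09:45–10:00, 10:45–11:15, 12:15–12:45, 13:00–14:00, 14:45–15:00, 15:15–15:45.
Wei ∩ Priya ∩ Tomás: 11:00–11:15.
Wei ∩ Priya ∩ Tomás ∩ Anders: (none).
Windows ≥ 45 min: (none).

none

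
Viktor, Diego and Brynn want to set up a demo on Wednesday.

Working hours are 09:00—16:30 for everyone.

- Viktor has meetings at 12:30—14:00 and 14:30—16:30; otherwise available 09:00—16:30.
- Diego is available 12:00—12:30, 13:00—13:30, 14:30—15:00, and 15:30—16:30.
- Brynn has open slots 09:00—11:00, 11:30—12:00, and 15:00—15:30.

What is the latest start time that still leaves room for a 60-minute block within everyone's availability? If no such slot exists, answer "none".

none

Viktor free within 09:00–16:30: 09:00–12:30, 14:00–14:30.
Viktor ∩ Diego: 12:00–12:30.
Viktor ∩ Diego ∩ Brynn: (none).
Windows ≥ 60 min: (none).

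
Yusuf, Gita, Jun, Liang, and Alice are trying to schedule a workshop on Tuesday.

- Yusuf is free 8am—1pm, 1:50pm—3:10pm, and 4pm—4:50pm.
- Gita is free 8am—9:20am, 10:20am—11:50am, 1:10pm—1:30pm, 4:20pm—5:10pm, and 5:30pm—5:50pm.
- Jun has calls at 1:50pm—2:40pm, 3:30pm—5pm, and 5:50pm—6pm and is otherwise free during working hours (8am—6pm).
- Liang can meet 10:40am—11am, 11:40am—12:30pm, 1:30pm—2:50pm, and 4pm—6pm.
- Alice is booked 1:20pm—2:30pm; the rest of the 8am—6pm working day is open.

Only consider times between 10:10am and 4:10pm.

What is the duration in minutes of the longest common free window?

Jun free within 08:00–18:00: 08:00–13:50, 14:40–15:30, 17:00–17:50.
Alice free within 08:00–18:00: 08:00–13:20, 14:30–18:00.
Yusuf ∩ Gita: 08:00–09:20, 10:20–11:50, 16:20–16:50.
Yusuf ∩ Gita ∩ Jun: 08:00–09:20, 10:20–11:50.
Yusuf ∩ Gita ∩ Jun ∩ Liang: 10:40–11:00, 11:40–11:50.
Yusuf ∩ Gita ∩ Jun ∩ Liang ∩ Alice: 10:40–11:00, 11:40–11:50.
Restricted to 10:10–16:10: 10:40–11:00, 11:40–11:50.
Common window lengths: 20, 10 min; longest is 20.

20 minutes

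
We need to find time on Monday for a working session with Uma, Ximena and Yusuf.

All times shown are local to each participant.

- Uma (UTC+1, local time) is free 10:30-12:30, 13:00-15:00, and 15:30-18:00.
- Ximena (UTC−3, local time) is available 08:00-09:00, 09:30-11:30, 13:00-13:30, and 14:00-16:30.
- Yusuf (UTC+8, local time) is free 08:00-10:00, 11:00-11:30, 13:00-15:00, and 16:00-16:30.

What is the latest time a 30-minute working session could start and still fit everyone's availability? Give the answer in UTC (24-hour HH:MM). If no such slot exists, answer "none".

none

Uma → UTC: 09:30–11:30, 12:00–14:00, 14:30–17:00.
Ximena → UTC: 11:00–12:00, 12:30–14:30, 16:00–16:30, 17:00–19:30.
Yusuf → UTC: 00:00–02:00, 03:00–03:30, 05:00–07:00, 08:00–08:30.
Uma ∩ Ximena: 11:00–11:30, 12:30–14:00, 16:00–16:30.
Uma ∩ Ximena ∩ Yusuf: (none).
Windows ≥ 30 min: (none).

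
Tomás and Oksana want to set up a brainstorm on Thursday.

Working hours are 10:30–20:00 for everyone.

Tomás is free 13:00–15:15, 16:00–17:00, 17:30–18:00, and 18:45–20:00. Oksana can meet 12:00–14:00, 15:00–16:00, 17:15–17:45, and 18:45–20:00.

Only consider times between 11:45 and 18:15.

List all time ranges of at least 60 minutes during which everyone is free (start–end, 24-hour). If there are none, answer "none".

Tomás ∩ Oksana: 13:00–14:00, 15:00–15:15, 17:30–17:45, 18:45–20:00.
Restricted to 11:45–18:15: 13:00–14:00, 15:00–15:15, 17:30–17:45.
Windows ≥ 60 min: 13:00–14:00.

13:00–14:00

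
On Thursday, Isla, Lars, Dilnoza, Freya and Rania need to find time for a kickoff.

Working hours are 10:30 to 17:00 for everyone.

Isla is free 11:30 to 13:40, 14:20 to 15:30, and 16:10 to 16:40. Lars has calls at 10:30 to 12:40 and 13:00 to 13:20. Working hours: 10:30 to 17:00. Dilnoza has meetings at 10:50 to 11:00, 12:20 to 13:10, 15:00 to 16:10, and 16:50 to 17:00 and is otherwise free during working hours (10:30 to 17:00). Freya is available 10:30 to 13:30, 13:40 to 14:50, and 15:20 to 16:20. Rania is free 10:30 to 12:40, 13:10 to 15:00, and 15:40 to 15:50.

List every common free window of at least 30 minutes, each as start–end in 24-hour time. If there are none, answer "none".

Lars free within 10:30–17:00: 12:40–13:00, 13:20–17:00.
Dilnoza free within 10:30–17:00: 10:30–10:50, 11:00–12:20, 13:10–15:00, 16:10–16:50.
Isla ∩ Lars: 12:40–13:00, 13:20–13:40, 14:20–15:30, 16:10–16:40.
Isla ∩ Lars ∩ Dilnoza: 13:20–13:40, 14:20–15:00, 16:10–16:40.
Isla ∩ Lars ∩ Dilnoza ∩ Freya: 13:20–13:30, 14:20–14:50, 16:10–16:20.
Isla ∩ Lars ∩ Dilnoza ∩ Freya ∩ Rania: 13:20–13:30, 14:20–14:50.
Windows ≥ 30 min: 14:20–14:50.

14:20–14:50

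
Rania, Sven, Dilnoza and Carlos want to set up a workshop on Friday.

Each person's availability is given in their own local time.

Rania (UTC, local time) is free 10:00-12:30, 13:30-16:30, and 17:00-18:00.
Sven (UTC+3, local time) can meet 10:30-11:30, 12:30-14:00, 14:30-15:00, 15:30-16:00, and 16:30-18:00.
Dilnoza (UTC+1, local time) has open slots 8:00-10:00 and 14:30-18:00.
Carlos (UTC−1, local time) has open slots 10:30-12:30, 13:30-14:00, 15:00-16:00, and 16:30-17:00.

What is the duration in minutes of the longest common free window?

Rania → UTC: 10:00–12:30, 13:30–16:30, 17:00–18:00.
Sven → UTC: 07:30–08:30, 09:30–11:00, 11:30–12:00, 12:30–13:00, 13:30–15:00.
Dilnoza → UTC: 07:00–09:00, 13:30–17:00.
Carlos → UTC: 11:30–13:30, 14:30–15:00, 16:00–17:00, 17:30–18:00.
Rania ∩ Sven: 10:00–11:00, 11:30–12:00, 13:30–15:00.
Rania ∩ Sven ∩ Dilnoza: 13:30–15:00.
Rania ∩ Sven ∩ Dilnoza ∩ Carlos: 14:30–15:00.
Single common window of 30 minutes.

30 minutes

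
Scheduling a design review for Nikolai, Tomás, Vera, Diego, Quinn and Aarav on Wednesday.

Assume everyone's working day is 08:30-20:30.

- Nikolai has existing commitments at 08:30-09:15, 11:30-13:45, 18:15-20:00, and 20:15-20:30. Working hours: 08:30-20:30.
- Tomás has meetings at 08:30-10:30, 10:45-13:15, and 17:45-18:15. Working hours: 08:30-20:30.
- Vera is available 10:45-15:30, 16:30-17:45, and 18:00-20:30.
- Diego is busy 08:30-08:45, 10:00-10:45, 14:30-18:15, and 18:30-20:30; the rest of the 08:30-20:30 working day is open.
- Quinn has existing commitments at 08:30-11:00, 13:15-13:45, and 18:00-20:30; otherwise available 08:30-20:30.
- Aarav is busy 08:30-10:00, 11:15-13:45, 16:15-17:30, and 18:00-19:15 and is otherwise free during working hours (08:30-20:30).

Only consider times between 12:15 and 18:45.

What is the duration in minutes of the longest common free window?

45 minutes

Nikolai free within 08:30–20:30: 09:15–11:30, 13:45–18:15, 20:00–20:15.
Tomás free within 08:30–20:30: 10:30–10:45, 13:15–17:45, 18:15–20:30.
Diego free within 08:30–20:30: 08:45–10:00, 10:45–14:30, 18:15–18:30.
Quinn free within 08:30–20:30: 11:00–13:15, 13:45–18:00.
Aarav free within 08:30–20:30: 10:00–11:15, 13:45–16:15, 17:30–18:00, 19:15–20:30.
Nikolai ∩ Tomás: 10:30–10:45, 13:45–17:45, 20:00–20:15.
Nikolai ∩ Tomás ∩ Vera: 13:45–15:30, 16:30–17:45, 20:00–20:15.
Nikolai ∩ Tomás ∩ Vera ∩ Diego: 13:45–14:30.
Nikolai ∩ Tomás ∩ Vera ∩ Diego ∩ Quinn: 13:45–14:30.
Nikolai ∩ Tomás ∩ Vera ∩ Diego ∩ Quinn ∩ Aarav: 13:45–14:30.
Restricted to 12:15–18:45: 13:45–14:30.
Single common window of 45 minutes.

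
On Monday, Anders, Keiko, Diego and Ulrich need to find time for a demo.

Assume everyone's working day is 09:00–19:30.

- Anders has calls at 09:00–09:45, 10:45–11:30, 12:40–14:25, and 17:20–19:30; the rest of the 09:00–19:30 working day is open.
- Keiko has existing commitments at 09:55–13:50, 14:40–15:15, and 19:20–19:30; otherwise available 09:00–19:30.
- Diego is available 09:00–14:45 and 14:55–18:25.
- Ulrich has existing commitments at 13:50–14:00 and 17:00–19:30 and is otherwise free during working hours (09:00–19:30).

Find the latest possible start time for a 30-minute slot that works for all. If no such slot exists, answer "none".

16:30

Anders free within 09:00–19:30: 09:45–10:45, 11:30–12:40, 14:25–17:20.
Keiko free within 09:00–19:30: 09:00–09:55, 13:50–14:40, 15:15–19:20.
Ulrich free within 09:00–19:30: 09:00–13:50, 14:00–17:00.
Anders ∩ Keiko: 09:45–09:55, 14:25–14:40, 15:15–17:20.
Anders ∩ Keiko ∩ Diego: 09:45–09:55, 14:25–14:40, 15:15–17:20.
Anders ∩ Keiko ∩ Diego ∩ Ulrich: 09:45–09:55, 14:25–14:40, 15:15–17:00.
Windows ≥ 30 min: 15:15–17:00.
Latest start in the last window 15:15–17:00 is 17:00 − 30 min = 16:30.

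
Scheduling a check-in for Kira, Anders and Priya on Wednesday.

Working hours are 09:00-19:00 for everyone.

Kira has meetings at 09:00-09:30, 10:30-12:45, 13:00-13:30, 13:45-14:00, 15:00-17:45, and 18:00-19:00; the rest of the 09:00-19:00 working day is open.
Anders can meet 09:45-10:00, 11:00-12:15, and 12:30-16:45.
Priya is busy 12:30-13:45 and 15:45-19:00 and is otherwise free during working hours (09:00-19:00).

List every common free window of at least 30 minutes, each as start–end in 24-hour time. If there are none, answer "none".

Kira free within 09:00–19:00: 09:30–10:30, 12:45–13:00, 13:30–13:45, 14:00–15:00, 17:45–18:00.
Priya free within 09:00–19:00: 09:00–12:30, 13:45–15:45.
Kira ∩ Anders: 09:45–10:00, 12:45–13:00, 13:30–13:45, 14:00–15:00.
Kira ∩ Anders ∩ Priya: 09:45–10:00, 14:00–15:00.
Windows ≥ 30 min: 14:00–15:00.

14:00–15:00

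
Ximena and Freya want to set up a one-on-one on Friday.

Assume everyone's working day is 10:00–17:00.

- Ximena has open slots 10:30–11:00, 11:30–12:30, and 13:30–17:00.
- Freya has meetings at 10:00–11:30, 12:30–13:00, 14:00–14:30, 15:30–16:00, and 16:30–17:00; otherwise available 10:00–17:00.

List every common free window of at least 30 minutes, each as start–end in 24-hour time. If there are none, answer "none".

11:30–12:30, 13:30–14:00, 14:30–15:30, 16:00–16:30

Freya free within 10:00–17:00: 11:30–12:30, 13:00–14:00, 14:30–15:30, 16:00–16:30.
Ximena ∩ Freya: 11:30–12:30, 13:30–14:00, 14:30–15:30, 16:00–16:30.
Windows ≥ 30 min: 11:30–12:30, 13:30–14:00, 14:30–15:30, 16:00–16:30.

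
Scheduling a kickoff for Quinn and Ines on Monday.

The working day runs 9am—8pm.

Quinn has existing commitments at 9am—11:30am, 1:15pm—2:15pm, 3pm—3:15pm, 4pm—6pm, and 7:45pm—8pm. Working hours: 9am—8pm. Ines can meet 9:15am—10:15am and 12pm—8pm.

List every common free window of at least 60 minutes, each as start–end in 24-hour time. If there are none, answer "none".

Quinn free within 09:00–20:00: 11:30–13:15, 14:15–15:00, 15:15–16:00, 18:00–19:45.
Quinn ∩ Ines: 12:00–13:15, 14:15–15:00, 15:15–16:00, 18:00–19:45.
Windows ≥ 60 min: 12:00–13:15, 18:00–19:45.

12:00–13:15, 18:00–19:45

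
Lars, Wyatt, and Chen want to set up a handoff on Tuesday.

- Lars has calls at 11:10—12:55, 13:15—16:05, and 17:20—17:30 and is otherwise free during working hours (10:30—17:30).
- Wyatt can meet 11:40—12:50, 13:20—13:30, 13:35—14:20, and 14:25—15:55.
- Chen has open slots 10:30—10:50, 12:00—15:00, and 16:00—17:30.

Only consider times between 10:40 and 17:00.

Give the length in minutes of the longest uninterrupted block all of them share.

0 minutes

Lars free within 10:30–17:30: 10:30–11:10, 12:55–13:15, 16:05–17:20.
Lars ∩ Wyatt: (none).
Lars ∩ Wyatt ∩ Chen: (none).
Restricted to 10:40–17:00: (none).
No common window.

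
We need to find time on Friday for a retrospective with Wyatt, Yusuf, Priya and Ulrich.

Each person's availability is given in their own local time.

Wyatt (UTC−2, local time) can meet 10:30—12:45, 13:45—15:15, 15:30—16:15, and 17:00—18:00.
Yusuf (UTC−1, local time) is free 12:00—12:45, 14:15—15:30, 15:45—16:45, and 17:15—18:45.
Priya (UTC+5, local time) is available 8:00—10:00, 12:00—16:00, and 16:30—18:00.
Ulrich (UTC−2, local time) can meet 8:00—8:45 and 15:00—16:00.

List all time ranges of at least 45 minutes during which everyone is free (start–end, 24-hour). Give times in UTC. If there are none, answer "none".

none

Wyatt → UTC: 12:30–14:45, 15:45–17:15, 17:30–18:15, 19:00–20:00.
Yusuf → UTC: 13:00–13:45, 15:15–16:30, 16:45–17:45, 18:15–19:45.
Priya → UTC: 03:00–05:00, 07:00–11:00, 11:30–13:00.
Ulrich → UTC: 10:00–10:45, 17:00–18:00.
Wyatt ∩ Yusuf: 13:00–13:45, 15:45–16:30, 16:45–17:15, 17:30–17:45, 19:00–19:45.
Wyatt ∩ Yusuf ∩ Priya: (none).
Wyatt ∩ Yusuf ∩ Priya ∩ Ulrich: (none).
Windows ≥ 45 min: (none).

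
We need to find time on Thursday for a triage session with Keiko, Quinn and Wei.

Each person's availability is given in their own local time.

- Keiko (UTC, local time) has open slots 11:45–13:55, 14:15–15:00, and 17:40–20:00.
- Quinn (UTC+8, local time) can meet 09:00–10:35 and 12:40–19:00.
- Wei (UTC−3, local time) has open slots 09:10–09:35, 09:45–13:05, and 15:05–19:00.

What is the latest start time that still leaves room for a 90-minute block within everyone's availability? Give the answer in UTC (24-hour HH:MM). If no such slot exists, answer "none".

Keiko → UTC: 11:45–13:55, 14:15–15:00, 17:40–20:00.
Quinn → UTC: 01:00–02:35, 04:40–11:00.
Wei → UTC: 12:10–12:35, 12:45–16:05, 18:05–22:00.
Keiko ∩ Quinn: (none).
Keiko ∩ Quinn ∩ Wei: (none).
Windows ≥ 90 min: (none).

none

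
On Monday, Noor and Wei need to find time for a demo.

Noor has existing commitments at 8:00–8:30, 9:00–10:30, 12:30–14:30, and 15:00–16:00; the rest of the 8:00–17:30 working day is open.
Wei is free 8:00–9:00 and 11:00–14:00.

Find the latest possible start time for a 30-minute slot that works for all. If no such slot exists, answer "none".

Noor free within 08:00–17:30: 08:30–09:00, 10:30–12:30, 14:30–15:00, 16:00–17:30.
Noor ∩ Wei: 08:30–09:00, 11:00–12:30.
Windows ≥ 30 min: 08:30–09:00, 11:00–12:30.
Latest start in the last window 11:00–12:30 is 12:30 − 30 min = 12:00.

12:00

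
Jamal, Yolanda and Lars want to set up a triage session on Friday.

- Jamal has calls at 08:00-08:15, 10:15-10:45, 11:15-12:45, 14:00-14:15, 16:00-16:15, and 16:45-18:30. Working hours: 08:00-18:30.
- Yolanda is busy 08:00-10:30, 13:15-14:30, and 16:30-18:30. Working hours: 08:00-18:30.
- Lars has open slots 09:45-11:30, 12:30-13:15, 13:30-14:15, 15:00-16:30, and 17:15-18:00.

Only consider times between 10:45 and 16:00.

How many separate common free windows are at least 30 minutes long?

Jamal free within 08:00–18:30: 08:15–10:15, 10:45–11:15, 12:45–14:00, 14:15–16:00, 16:15–16:45.
Yolanda free within 08:00–18:30: 10:30–13:15, 14:30–16:30.
Jamal ∩ Yolanda: 10:45–11:15, 12:45–13:15, 14:30–16:00, 16:15–16:30.
Jamal ∩ Yolanda ∩ Lars: 10:45–11:15, 12:45–13:15, 15:00–16:00, 16:15–16:30.
Restricted to 10:45–16:00: 10:45–11:15, 12:45–13:15, 15:00–16:00.
Windows ≥ 30 min: 10:45–11:15, 12:45–13:15, 15:00–16:00.
That's 3 windows.

3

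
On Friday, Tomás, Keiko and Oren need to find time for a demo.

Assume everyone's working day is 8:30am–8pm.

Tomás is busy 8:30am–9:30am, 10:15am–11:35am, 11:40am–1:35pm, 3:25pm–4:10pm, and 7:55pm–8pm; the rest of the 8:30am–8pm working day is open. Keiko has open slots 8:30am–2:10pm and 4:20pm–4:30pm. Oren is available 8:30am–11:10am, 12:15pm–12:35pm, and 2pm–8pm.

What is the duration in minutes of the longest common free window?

Tomás free within 08:30–20:00: 09:30–10:15, 11:35–11:40, 13:35–15:25, 16:10–19:55.
Tomás ∩ Keiko: 09:30–10:15, 11:35–11:40, 13:35–14:10, 16:20–16:30.
Tomás ∩ Keiko ∩ Oren: 09:30–10:15, 14:00–14:10, 16:20–16:30.
Common window lengths: 45, 10, 10 min; longest is 45.

45 minutes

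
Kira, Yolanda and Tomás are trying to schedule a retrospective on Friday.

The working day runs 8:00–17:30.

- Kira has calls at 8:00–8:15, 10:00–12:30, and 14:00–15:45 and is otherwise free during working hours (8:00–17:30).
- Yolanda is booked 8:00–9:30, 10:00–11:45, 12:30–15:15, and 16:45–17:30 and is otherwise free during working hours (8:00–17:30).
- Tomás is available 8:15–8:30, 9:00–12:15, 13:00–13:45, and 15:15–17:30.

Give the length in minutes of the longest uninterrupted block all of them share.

60 minutes

Kira free within 08:00–17:30: 08:15–10:00, 12:30–14:00, 15:45–17:30.
Yolanda free within 08:00–17:30: 09:30–10:00, 11:45–12:30, 15:15–16:45.
Kira ∩ Yolanda: 09:30–10:00, 15:45–16:45.
Kira ∩ Yolanda ∩ Tomás: 09:30–10:00, 15:45–16:45.
Common window lengths: 30, 60 min; longest is 60.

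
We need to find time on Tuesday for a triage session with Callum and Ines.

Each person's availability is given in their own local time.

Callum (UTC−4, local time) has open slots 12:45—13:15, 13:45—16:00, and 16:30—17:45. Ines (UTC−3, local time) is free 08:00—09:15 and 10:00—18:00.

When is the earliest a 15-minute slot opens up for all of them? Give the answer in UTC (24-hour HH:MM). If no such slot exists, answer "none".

16:45

Callum → UTC: 16:45–17:15, 17:45–20:00, 20:30–21:45.
Ines → UTC: 11:00–12:15, 13:00–21:00.
Callum ∩ Ines: 16:45–17:15, 17:45–20:00, 20:30–21:00.
Windows ≥ 15 min: 16:45–17:15, 17:45–20:00, 20:30–21:00.
Earliest such window starts at 16:45.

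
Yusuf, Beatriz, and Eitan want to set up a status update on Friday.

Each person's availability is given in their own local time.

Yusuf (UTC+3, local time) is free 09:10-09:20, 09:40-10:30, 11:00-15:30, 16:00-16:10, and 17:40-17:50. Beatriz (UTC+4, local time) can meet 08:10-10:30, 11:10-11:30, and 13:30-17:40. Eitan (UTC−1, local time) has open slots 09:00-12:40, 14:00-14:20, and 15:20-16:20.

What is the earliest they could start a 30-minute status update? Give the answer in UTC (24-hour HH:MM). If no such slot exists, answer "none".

10:00

Yusuf → UTC: 06:10–06:20, 06:40–07:30, 08:00–12:30, 13:00–13:10, 14:40–14:50.
Beatriz → UTC: 04:10–06:30, 07:10–07:30, 09:30–13:40.
Eitan → UTC: 10:00–13:40, 15:00–15:20, 16:20–17:20.
Yusuf ∩ Beatriz: 06:10–06:20, 07:10–07:30, 09:30–12:30, 13:00–13:10.
Yusuf ∩ Beatriz ∩ Eitan: 10:00–12:30, 13:00–13:10.
Windows ≥ 30 min: 10:00–12:30.
Earliest such window starts at 10:00.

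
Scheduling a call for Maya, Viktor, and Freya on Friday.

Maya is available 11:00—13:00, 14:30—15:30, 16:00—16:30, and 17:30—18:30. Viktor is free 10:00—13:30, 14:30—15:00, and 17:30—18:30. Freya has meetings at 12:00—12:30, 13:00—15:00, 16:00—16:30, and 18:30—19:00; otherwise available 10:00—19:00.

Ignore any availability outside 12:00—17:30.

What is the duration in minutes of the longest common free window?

30 minutes

Freya free within 10:00–19:00: 10:00–12:00, 12:30–13:00, 15:00–16:00, 16:30–18:30.
Maya ∩ Viktor: 11:00–13:00, 14:30–15:00, 17:30–18:30.
Maya ∩ Viktor ∩ Freya: 11:00–12:00, 12:30–13:00, 17:30–18:30.
Restricted to 12:00–17:30: 12:30–13:00.
Single common window of 30 minutes.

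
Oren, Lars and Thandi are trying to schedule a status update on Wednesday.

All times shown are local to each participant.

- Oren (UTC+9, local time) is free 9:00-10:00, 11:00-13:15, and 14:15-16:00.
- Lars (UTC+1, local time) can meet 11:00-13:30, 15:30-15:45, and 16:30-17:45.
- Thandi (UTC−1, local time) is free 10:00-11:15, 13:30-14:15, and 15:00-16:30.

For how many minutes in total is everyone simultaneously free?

Oren → UTC: 00:00–01:00, 02:00–04:15, 05:15–07:00.
Lars → UTC: 10:00–12:30, 14:30–14:45, 15:30–16:45.
Thandi → UTC: 11:00–12:15, 14:30–15:15, 16:00–17:30.
Oren ∩ Lars: (none).
Oren ∩ Lars ∩ Thandi: (none).
Total common minutes: 0.

0 minutes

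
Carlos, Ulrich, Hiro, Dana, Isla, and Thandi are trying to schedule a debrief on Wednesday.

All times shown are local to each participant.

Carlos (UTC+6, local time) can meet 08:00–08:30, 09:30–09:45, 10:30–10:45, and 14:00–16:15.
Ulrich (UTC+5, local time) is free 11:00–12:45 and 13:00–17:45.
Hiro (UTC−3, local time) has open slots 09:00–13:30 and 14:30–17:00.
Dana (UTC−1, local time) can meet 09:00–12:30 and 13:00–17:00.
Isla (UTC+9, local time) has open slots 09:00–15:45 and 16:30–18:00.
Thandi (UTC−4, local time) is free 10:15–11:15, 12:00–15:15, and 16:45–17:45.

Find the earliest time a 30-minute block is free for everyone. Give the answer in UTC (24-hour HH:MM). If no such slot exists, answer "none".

Carlos → UTC: 02:00–02:30, 03:30–03:45, 04:30–04:45, 08:00–10:15.
Ulrich → UTC: 06:00–07:45, 08:00–12:45.
Hiro → UTC: 12:00–16:30, 17:30–20:00.
Dana → UTC: 10:00–13:30, 14:00–18:00.
Isla → UTC: 00:00–06:45, 07:30–09:00.
Thandi → UTC: 14:15–15:15, 16:00–19:15, 20:45–21:45.
Carlos ∩ Ulrich: 08:00–10:15.
Carlos ∩ Ulrich ∩ Hiro: (none).
Carlos ∩ Ulrich ∩ Hiro ∩ Dana: (none).
Carlos ∩ Ulrich ∩ Hiro ∩ Dana ∩ Isla: (none).
Carlos ∩ Ulrich ∩ Hiro ∩ Dana ∩ Isla ∩ Thandi: (none).
Windows ≥ 30 min: (none).

none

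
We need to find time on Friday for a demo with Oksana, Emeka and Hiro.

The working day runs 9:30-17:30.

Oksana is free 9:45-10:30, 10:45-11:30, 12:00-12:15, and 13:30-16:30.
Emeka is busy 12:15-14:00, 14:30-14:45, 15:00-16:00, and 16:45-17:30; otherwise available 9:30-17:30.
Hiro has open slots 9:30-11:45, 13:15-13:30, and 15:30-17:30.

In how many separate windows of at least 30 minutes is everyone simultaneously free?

3

Emeka free within 09:30–17:30: 09:30–12:15, 14:00–14:30, 14:45–15:00, 16:00–16:45.
Oksana ∩ Emeka: 09:45–10:30, 10:45–11:30, 12:00–12:15, 14:00–14:30, 14:45–15:00, 16:00–16:30.
Oksana ∩ Emeka ∩ Hiro: 09:45–10:30, 10:45–11:30, 16:00–16:30.
Windows ≥ 30 min: 09:45–10:30, 10:45–11:30, 16:00–16:30.
That's 3 windows.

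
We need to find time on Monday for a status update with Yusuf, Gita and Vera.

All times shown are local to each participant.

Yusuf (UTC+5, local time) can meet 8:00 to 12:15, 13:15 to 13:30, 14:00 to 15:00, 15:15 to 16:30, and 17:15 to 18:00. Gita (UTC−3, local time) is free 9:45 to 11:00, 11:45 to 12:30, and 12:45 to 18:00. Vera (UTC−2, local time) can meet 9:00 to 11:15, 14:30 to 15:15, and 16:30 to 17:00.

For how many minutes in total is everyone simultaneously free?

Yusuf → UTC: 03:00–07:15, 08:15–08:30, 09:00–10:00, 10:15–11:30, 12:15–13:00.
Gita → UTC: 12:45–14:00, 14:45–15:30, 15:45–21:00.
Vera → UTC: 11:00–13:15, 16:30–17:15, 18:30–19:00.
Yusuf ∩ Gita: 12:45–13:00.
Yusuf ∩ Gita ∩ Vera: 12:45–13:00.
Total common minutes: 15.

15 minutes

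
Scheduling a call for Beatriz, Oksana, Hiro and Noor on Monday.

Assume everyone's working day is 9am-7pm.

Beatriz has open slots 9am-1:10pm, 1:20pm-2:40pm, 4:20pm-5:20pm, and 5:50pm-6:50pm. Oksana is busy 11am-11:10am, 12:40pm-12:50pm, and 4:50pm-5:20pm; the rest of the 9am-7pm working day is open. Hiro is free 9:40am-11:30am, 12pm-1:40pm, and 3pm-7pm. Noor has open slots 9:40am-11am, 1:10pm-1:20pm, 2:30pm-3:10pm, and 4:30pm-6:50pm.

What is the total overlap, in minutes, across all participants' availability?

Oksana free within 09:00–19:00: 09:00–11:00, 11:10–12:40, 12:50–16:50, 17:20–19:00.
Beatriz ∩ Oksana: 09:00–11:00, 11:10–12:40, 12:50–13:10, 13:20–14:40, 16:20–16:50, 17:50–18:50.
Beatriz ∩ Oksana ∩ Hiro: 09:40–11:00, 11:10–11:30, 12:00–12:40, 12:50–13:10, 13:20–13:40, 16:20–16:50, 17:50–18:50.
Beatriz ∩ Oksana ∩ Hiro ∩ Noor: 09:40–11:00, 16:30–16:50, 17:50–18:50.
Total common minutes: 80 + 20 + 60 = 160.

160 minutes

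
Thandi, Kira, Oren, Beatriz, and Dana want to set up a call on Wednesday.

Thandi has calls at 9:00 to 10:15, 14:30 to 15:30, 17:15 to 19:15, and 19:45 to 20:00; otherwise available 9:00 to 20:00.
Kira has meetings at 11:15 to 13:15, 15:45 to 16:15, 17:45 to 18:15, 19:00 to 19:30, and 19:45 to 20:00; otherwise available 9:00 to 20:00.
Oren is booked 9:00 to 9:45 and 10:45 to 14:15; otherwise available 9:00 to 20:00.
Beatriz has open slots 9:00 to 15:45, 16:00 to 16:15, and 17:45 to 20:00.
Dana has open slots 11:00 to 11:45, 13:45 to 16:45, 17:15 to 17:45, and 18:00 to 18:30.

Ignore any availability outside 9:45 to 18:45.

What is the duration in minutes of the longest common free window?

15 minutes

Thandi free within 09:00–20:00: 10:15–14:30, 15:30–17:15, 19:15–19:45.
Kira free within 09:00–20:00: 09:00–11:15, 13:15–15:45, 16:15–17:45, 18:15–19:00, 19:30–19:45.
Oren free within 09:00–20:00: 09:45–10:45, 14:15–20:00.
Thandi ∩ Kira: 10:15–11:15, 13:15–14:30, 15:30–15:45, 16:15–17:15, 19:30–19:45.
Thandi ∩ Kira ∩ Oren: 10:15–10:45, 14:15–14:30, 15:30–15:45, 16:15–17:15, 19:30–19:45.
Thandi ∩ Kira ∩ Oren ∩ Beatriz: 10:15–10:45, 14:15–14:30, 15:30–15:45, 19:30–19:45.
Thandi ∩ Kira ∩ Oren ∩ Beatriz ∩ Dana: 14:15–14:30, 15:30–15:45.
Restricted to 09:45–18:45: 14:15–14:30, 15:30–15:45.
Common window lengths: 15, 15 min; longest is 15.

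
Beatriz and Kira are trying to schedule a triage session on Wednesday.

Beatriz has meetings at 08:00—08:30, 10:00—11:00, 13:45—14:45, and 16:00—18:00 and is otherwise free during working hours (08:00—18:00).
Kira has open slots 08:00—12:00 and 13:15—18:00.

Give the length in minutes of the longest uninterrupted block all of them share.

Beatriz free within 08:00–18:00: 08:30–10:00, 11:00–13:45, 14:45–16:00.
Beatriz ∩ Kira: 08:30–10:00, 11:00–12:00, 13:15–13:45, 14:45–16:00.
Common window lengths: 90, 60, 30, 75 min; longest is 90.

90 minutes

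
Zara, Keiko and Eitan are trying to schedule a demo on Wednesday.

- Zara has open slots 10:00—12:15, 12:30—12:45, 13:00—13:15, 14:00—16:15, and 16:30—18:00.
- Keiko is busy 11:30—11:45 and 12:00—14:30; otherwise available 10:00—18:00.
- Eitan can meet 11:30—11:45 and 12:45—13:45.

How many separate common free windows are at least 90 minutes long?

Keiko free within 10:00–18:00: 10:00–11:30, 11:45–12:00, 14:30–18:00.
Zara ∩ Keiko: 10:00–11:30, 11:45–12:00, 14:30–16:15, 16:30–18:00.
Zara ∩ Keiko ∩ Eitan: (none).
Windows ≥ 90 min: (none).
That's 0 windows.

0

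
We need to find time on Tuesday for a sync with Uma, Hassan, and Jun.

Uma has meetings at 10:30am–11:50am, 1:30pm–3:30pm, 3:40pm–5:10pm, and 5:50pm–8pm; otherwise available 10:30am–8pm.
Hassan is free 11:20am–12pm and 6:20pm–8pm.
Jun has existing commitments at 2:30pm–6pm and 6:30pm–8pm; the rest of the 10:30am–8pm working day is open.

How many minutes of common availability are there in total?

Uma free within 10:30–20:00: 11:50–13:30, 15:30–15:40, 17:10–17:50.
Jun free within 10:30–20:00: 10:30–14:30, 18:00–18:30.
Uma ∩ Hassan: 11:50–12:00.
Uma ∩ Hassan ∩ Jun: 11:50–12:00.
Total common minutes: 10.

10 minutes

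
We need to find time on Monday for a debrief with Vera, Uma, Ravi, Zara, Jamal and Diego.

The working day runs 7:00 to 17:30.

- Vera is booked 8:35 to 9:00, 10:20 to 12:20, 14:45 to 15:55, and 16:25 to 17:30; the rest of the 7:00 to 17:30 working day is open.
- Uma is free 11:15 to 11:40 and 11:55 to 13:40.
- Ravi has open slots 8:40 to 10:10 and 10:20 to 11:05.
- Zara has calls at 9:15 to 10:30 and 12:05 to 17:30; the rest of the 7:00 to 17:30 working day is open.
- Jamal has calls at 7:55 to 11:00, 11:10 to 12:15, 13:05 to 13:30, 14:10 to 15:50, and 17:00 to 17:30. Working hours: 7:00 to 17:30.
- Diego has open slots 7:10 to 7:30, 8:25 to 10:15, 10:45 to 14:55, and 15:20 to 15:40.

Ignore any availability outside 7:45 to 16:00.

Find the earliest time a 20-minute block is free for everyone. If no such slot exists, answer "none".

none

Vera free within 07:00–17:30: 07:00–08:35, 09:00–10:20, 12:20–14:45, 15:55–16:25.
Zara free within 07:00–17:30: 07:00–09:15, 10:30–12:05.
Jamal free within 07:00–17:30: 07:00–07:55, 11:00–11:10, 12:15–13:05, 13:30–14:10, 15:50–17:00.
Vera ∩ Uma: 12:20–13:40.
Vera ∩ Uma ∩ Ravi: (none).
Vera ∩ Uma ∩ Ravi ∩ Zara: (none).
Vera ∩ Uma ∩ Ravi ∩ Zara ∩ Jamal: (none).
Vera ∩ Uma ∩ Ravi ∩ Zara ∩ Jamal ∩ Diego: (none).
Restricted to 07:45–16:00: (none).
Windows ≥ 20 min: (none).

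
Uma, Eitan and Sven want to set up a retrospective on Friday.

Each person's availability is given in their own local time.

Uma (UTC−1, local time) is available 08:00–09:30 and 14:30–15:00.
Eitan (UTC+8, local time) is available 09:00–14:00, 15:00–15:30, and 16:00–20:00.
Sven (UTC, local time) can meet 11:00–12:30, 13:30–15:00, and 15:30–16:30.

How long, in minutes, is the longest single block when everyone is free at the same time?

0 minutes

Uma → UTC: 09:00–10:30, 15:30–16:00.
Eitan → UTC: 01:00–06:00, 07:00–07:30, 08:00–12:00.
Sven → UTC: 11:00–12:30, 13:30–15:00, 15:30–16:30.
Uma ∩ Eitan: 09:00–10:30.
Uma ∩ Eitan ∩ Sven: (none).
No common window.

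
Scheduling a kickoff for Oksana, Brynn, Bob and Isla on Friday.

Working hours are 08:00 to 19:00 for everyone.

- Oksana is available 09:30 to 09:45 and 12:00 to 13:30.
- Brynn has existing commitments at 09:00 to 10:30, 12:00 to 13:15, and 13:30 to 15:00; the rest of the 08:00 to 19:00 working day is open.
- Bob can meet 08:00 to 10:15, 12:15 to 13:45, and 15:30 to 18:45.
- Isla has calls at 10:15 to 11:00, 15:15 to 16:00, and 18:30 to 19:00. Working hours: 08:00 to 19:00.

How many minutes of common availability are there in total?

Brynn free within 08:00–19:00: 08:00–09:00, 10:30–12:00, 13:15–13:30, 15:00–19:00.
Isla free within 08:00–19:00: 08:00–10:15, 11:00–15:15, 16:00–18:30.
Oksana ∩ Brynn: 13:15–13:30.
Oksana ∩ Brynn ∩ Bob: 13:15–13:30.
Oksana ∩ Brynn ∩ Bob ∩ Isla: 13:15–13:30.
Total common minutes: 15.

15 minutes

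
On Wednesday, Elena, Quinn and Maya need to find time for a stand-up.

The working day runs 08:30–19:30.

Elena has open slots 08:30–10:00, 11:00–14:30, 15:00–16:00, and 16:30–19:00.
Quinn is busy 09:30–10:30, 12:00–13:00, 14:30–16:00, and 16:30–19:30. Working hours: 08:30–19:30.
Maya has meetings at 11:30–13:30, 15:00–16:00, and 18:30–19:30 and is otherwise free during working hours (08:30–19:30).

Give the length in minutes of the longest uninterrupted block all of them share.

60 minutes

Quinn free within 08:30–19:30: 08:30–09:30, 10:30–12:00, 13:00–14:30, 16:00–16:30.
Maya free within 08:30–19:30: 08:30–11:30, 13:30–15:00, 16:00–18:30.
Elena ∩ Quinn: 08:30–09:30, 11:00–12:00, 13:00–14:30.
Elena ∩ Quinn ∩ Maya: 08:30–09:30, 11:00–11:30, 13:30–14:30.
Common window lengths: 60, 30, 60 min; longest is 60.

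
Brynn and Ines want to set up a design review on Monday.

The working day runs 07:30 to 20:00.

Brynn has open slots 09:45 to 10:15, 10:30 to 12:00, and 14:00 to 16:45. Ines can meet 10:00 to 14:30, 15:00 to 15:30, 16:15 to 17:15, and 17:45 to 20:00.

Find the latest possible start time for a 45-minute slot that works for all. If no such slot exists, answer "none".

Brynn ∩ Ines: 10:00–10:15, 10:30–12:00, 14:00–14:30, 15:00–15:30, 16:15–16:45.
Windows ≥ 45 min: 10:30–12:00.
Latest start in the last window 10:30–12:00 is 12:00 − 45 min = 11:15.

11:15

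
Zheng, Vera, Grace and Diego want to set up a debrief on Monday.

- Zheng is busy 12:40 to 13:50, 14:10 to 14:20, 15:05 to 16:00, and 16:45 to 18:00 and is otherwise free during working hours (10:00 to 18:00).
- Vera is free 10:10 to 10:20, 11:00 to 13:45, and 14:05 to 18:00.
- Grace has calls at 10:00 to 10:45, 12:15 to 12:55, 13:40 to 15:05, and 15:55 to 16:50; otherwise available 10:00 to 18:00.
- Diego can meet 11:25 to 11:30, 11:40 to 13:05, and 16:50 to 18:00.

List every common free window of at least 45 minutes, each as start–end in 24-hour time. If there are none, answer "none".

Zheng free within 10:00–18:00: 10:00–12:40, 13:50–14:10, 14:20–15:05, 16:00–16:45.
Grace free within 10:00–18:00: 10:45–12:15, 12:55–13:40, 15:05–15:55, 16:50–18:00.
Zheng ∩ Vera: 10:10–10:20, 11:00–12:40, 14:05–14:10, 14:20–15:05, 16:00–16:45.
Zheng ∩ Vera ∩ Grace: 11:00–12:15.
Zheng ∩ Vera ∩ Grace ∩ Diego: 11:25–11:30, 11:40–12:15.
Windows ≥ 45 min: (none).

none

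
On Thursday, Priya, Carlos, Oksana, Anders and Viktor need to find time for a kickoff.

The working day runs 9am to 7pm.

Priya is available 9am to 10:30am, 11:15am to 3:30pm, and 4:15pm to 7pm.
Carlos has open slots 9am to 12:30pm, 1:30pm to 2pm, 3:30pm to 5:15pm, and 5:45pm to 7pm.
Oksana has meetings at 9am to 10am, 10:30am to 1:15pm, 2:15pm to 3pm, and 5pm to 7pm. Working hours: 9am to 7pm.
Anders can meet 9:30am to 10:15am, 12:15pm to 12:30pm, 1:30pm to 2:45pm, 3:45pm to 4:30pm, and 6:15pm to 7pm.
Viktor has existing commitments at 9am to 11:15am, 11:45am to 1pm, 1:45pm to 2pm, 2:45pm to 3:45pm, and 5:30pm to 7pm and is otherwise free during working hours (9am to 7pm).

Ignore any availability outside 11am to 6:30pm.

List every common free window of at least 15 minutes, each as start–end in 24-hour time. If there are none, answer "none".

13:30–13:45, 16:15–16:30

Oksana free within 09:00–19:00: 10:00–10:30, 13:15–14:15, 15:00–17:00.
Viktor free within 09:00–19:00: 11:15–11:45, 13:00–13:45, 14:00–14:45, 15:45–17:30.
Priya ∩ Carlos: 09:00–10:30, 11:15–12:30, 13:30–14:00, 16:15–17:15, 17:45–19:00.
Priya ∩ Carlos ∩ Oksana: 10:00–10:30, 13:30–14:00, 16:15–17:00.
Priya ∩ Carlos ∩ Oksana ∩ Anders: 10:00–10:15, 13:30–14:00, 16:15–16:30.
Priya ∩ Carlos ∩ Oksana ∩ Anders ∩ Viktor: 13:30–13:45, 16:15–16:30.
Restricted to 11:00–18:30: 13:30–13:45, 16:15–16:30.
Windows ≥ 15 min: 13:30–13:45, 16:15–16:30.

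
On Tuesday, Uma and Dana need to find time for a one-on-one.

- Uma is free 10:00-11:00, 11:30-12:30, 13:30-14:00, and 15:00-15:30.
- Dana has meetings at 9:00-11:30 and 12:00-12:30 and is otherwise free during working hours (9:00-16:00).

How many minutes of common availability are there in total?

Dana free within 09:00–16:00: 11:30–12:00, 12:30–16:00.
Uma ∩ Dana: 11:30–12:00, 13:30–14:00, 15:00–15:30.
Total common minutes: 30 + 30 + 30 = 90.

90 minutes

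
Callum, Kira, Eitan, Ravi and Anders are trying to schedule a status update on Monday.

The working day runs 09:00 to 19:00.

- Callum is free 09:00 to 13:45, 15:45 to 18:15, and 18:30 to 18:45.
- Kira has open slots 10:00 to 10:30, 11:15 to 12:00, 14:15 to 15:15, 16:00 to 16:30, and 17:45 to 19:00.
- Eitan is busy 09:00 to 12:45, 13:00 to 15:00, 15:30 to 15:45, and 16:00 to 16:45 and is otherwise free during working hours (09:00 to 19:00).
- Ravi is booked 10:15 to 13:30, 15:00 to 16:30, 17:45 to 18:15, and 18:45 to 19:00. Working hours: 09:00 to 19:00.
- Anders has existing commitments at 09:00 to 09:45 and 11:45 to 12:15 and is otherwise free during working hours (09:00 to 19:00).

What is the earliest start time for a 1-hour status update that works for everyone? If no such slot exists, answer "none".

none

Eitan free within 09:00–19:00: 12:45–13:00, 15:00–15:30, 15:45–16:00, 16:45–19:00.
Ravi free within 09:00–19:00: 09:00–10:15, 13:30–15:00, 16:30–17:45, 18:15–18:45.
Anders free within 09:00–19:00: 09:45–11:45, 12:15–19:00.
Callum ∩ Kira: 10:00–10:30, 11:15–12:00, 16:00–16:30, 17:45–18:15, 18:30–18:45.
Callum ∩ Kira ∩ Eitan: 17:45–18:15, 18:30–18:45.
Callum ∩ Kira ∩ Eitan ∩ Ravi: 18:30–18:45.
Callum ∩ Kira ∩ Eitan ∩ Ravi ∩ Anders: 18:30–18:45.
Windows ≥ 60 min: (none).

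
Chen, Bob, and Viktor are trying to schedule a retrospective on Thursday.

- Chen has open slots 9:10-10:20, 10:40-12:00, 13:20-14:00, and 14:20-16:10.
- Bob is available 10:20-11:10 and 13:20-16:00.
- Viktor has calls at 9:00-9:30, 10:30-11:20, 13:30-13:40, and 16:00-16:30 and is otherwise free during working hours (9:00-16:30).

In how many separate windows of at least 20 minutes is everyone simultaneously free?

2

Viktor free within 09:00–16:30: 09:30–10:30, 11:20–13:30, 13:40–16:00.
Chen ∩ Bob: 10:40–11:10, 13:20–14:00, 14:20–16:00.
Chen ∩ Bob ∩ Viktor: 13:20–13:30, 13:40–14:00, 14:20–16:00.
Windows ≥ 20 min: 13:40–14:00, 14:20–16:00.
That's 2 windows.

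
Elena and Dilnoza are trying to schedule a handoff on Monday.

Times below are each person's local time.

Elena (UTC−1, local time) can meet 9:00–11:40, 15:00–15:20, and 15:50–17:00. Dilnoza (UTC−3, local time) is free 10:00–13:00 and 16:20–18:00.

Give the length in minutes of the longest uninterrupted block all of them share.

Elena → UTC: 10:00–12:40, 16:00–16:20, 16:50–18:00.
Dilnoza → UTC: 13:00–16:00, 19:20–21:00.
Elena ∩ Dilnoza: (none).
No common window.

0 minutes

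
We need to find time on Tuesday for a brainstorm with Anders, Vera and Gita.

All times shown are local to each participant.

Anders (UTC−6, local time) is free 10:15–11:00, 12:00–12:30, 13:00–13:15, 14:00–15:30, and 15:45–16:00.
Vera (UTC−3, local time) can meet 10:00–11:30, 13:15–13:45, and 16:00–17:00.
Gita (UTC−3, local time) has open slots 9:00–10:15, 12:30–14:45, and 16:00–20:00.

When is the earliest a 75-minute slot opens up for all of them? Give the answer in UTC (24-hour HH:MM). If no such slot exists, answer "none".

none

Anders → UTC: 16:15–17:00, 18:00–18:30, 19:00–19:15, 20:00–21:30, 21:45–22:00.
Vera → UTC: 13:00–14:30, 16:15–16:45, 19:00–20:00.
Gita → UTC: 12:00–13:15, 15:30–17:45, 19:00–23:00.
Anders ∩ Vera: 16:15–16:45, 19:00–19:15.
Anders ∩ Vera ∩ Gita: 16:15–16:45, 19:00–19:15.
Windows ≥ 75 min: (none).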